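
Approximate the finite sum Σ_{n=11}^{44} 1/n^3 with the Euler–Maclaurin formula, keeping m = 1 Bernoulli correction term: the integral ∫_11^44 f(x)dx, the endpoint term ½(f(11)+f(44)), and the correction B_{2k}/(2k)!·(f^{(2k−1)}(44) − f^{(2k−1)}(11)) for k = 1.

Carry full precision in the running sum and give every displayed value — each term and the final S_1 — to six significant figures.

S_1 ≈ 0.00427250

Integral: ∫_11^44 1/x^3 dx = 0.00387397.
½[f(11) + f(44)] = ½[0.000751315 + 1.17393e-05] = 0.000381527.
Running total after boundary: 0.00425549.
k=1: B_{2}/(2)! × [f^{(1)}(44) − f^{(1)}(11)] = 1/12 × (-8.00406e-07 − (-0.000204904)) = 1.70086e-05.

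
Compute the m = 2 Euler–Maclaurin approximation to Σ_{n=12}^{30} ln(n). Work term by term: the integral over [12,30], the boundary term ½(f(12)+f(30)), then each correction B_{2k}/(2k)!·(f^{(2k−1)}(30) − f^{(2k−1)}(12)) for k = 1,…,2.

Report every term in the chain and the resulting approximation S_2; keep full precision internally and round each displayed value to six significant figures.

S_2 ≈ 57.1559

Integral: ∫_12^30 ln(x) dx = 54.2170.
Endpoint term: (f(12) + f(30))/2 = (2.48491 + 3.40120)/2 = 2.94305.
So far: 57.1601.
Order-1 term: 1/12 · (0.0333333 − 0.0833333) = -0.00416667.
After k=1: 57.1559.
Order-2 term: −1/720 · (7.40741e-05 − 0.00115741) = 1.50463e-06.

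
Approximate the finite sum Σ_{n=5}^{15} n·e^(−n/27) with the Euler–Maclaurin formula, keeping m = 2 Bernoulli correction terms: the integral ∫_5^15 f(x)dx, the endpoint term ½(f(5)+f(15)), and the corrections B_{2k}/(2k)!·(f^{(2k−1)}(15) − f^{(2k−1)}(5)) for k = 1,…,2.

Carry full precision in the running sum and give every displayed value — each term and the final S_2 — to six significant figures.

The integral term ∫_5^15 x·e^(−x/27) dx = 67.3048.
Endpoint term: (f(5) + f(15))/2 = (4.15475 + 8.60630)/2 = 6.38053.
Integral + boundary = 73.6853.
Order-1 term: 1/12 · (0.255002 − 0.677071) = -0.0351724.
Partial sum through k=1: 73.6501.
Order-2 term: −1/720 · (0.00192388 − 0.00320847) = 1.78415e-06.

S_2 ≈ 73.6501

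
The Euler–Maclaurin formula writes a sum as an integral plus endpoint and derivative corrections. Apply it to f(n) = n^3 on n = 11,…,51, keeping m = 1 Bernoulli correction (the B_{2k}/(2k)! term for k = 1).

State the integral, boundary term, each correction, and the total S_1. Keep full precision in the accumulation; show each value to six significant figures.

S_1 ≈ 1.75525e+06

∫_11^51 x^3 dx evaluates to 1.68764e+06.
Endpoint term: (f(11) + f(51))/2 = (1331.00 + 132651)/2 = 66991.0.
Integral + boundary = 1.75463e+06.
Correction k=1: B_{2}/2! · (f^{(1)}(51) − f^{(1)}(11)) = 1/12 · (7803.00 − 363.000) = 620.000.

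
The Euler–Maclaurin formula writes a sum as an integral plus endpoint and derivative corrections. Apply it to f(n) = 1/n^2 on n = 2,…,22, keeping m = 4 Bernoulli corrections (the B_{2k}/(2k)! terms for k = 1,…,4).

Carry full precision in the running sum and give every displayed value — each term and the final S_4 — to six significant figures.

S_4 ≈ 0.600475

The integral term ∫_2^22 1/x^2 dx = 0.454545.
½[f(2) + f(22)] = ½[0.250000 + 0.00206612] = 0.126033.
So far: 0.580579.
k=1: B_{2}/(2)! × [f^{(1)}(22) − f^{(1)}(2)] = 1/12 × (-0.000187829 − (-0.250000)) = 0.0208177.
Partial sum through k=1: 0.601396.
k=2: B_{4}/(4)! × [f^{(3)}(22) − f^{(3)}(2)] = −1/720 × (-4.65691e-06 − (-0.750000)) = -0.00104166.
Partial sum through k=2: 0.600355.
k=3: B_{6}/(6)! × [f^{(5)}(22) − f^{(5)}(2)] = 1/30240 × (-2.88651e-07 − (-5.62500)) = 0.000186012.
Partial sum through k=3: 0.600541.
k=4: B_{8}/(8)! × [f^{(7)}(22) − f^{(7)}(2)] = −1/1209600 × (-3.33977e-08 − (-78.7500)) = -6.51042e-05.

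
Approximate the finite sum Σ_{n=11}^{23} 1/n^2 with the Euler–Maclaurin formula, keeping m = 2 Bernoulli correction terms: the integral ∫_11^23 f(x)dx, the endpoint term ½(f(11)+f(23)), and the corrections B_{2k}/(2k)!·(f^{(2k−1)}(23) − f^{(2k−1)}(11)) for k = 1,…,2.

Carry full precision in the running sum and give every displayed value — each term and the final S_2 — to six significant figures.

∫_11^23 1/x^2 dx evaluates to 0.0474308.
Boundary: ½(f(11) + f(23)) = ½(0.00826446 + 0.00189036) = 0.00507741.
So far: 0.0525082.
Order-1 term: 1/12 · (-0.000164379 − (-0.00150263)) = 0.000111521.
After k=1: 0.0526198.
Order-2 term: −1/720 · (-3.72883e-06 − (-0.000149021)) = -2.01795e-07.

S_2 ≈ 0.0526196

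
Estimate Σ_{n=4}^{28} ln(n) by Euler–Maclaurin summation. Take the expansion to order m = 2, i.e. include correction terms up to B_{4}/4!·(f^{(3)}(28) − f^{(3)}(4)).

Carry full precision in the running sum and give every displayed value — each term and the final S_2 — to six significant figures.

S_2 ≈ 66.0980

Integral: ∫_4^28 ln(x) dx = 63.7565.
Boundary: ½(f(4) + f(28)) = ½(1.38629 + 3.33220) = 2.35925.
Integral + boundary = 66.1158.
Correction k=1: B_{2}/2! · (f^{(1)}(28) − f^{(1)}(4)) = 1/12 · (0.0357143 − 0.250000) = -0.0178571.
Running total after k=1: 66.0979.
Correction k=2: B_{4}/4! · (f^{(3)}(28) − f^{(3)}(4)) = −1/720 · (9.11079e-05 − 0.0312500) = 4.32762e-05.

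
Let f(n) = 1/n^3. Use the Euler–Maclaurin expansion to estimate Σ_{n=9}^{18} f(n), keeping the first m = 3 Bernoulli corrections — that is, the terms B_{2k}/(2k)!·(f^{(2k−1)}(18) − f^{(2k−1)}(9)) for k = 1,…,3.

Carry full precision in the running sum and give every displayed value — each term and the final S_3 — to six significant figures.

S_3 ≈ 0.00543680

∫_9^18 1/x^3 dx evaluates to 0.00462963.
½[f(9) + f(18)] = ½[0.00137174 + 0.000171468] = 0.000771605.
Integral + boundary = 0.00540123.
Correction k=1: B_{2}/2! · (f^{(1)}(18) − f^{(1)}(9)) = 1/12 · (-2.85780e-05 − (-0.000457247)) = 3.57225e-05.
After k=1: 0.00543696.
Correction k=2: B_{4}/4! · (f^{(3)}(18) − f^{(3)}(9)) = −1/720 · (-1.76407e-06 − (-0.000112901)) = -1.54356e-07.
After k=2: 0.00543680.
Correction k=3: B_{6}/6! · (f^{(5)}(18) − f^{(5)}(9)) = 1/30240 · (-2.28676e-07 − (-5.85410e-05)) = 1.92832e-09.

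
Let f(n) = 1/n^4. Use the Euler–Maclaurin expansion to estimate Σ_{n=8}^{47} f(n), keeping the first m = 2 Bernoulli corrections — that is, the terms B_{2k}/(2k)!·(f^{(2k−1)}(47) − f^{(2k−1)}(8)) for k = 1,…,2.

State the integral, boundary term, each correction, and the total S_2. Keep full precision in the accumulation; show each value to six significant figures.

The integral term ∫_8^47 1/x^4 dx = 0.000647831.
Boundary: ½(f(8) + f(47)) = ½(0.000244141 + 2.04931e-07) = 0.000122173.
Integral + boundary = 0.000770004.
Correction k=1: B_{2}/2! · (f^{(1)}(47) − f^{(1)}(8)) = 1/12 · (-1.74410e-08 − (-0.000122070)) = 1.01711e-05.
Partial sum through k=1: 0.000780175.
Correction k=2: B_{4}/4! · (f^{(3)}(47) − f^{(3)}(8)) = −1/720 · (-2.36862e-10 − (-5.72205e-05)) = -7.94725e-08.

S_2 ≈ 0.000780095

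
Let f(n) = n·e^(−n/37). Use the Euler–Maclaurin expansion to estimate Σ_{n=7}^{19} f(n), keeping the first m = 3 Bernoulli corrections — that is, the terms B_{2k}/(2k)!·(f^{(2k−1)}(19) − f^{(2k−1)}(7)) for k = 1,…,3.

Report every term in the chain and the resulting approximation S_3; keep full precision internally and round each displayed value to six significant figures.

S_3 ≈ 116.068

Integral: ∫_7^19 x·e^(−x/37) dx = 107.519.
Boundary: ½(f(7) + f(19)) = ½(5.79341 + 11.3694) = 8.58140.
Running total after boundary: 116.100.
Order-1 term: 1/12 · (0.291108 − 0.671051) = -0.0316619.
Partial sum through k=1: 116.068.
Order-2 term: −1/720 · (0.00108684 − 0.00169928) = 8.50605e-07.
Partial sum through k=2: 116.068.
Order-3 term: 1/30240 · (1.43246e-06 − 2.12446e-06) = -2.28833e-11.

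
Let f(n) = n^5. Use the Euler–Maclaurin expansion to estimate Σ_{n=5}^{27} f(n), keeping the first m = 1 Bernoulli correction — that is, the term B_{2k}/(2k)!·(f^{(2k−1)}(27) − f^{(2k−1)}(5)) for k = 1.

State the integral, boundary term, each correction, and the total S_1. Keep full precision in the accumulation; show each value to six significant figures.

S_1 ≈ 7.19647e+07

Integral: ∫_5^27 x^5 dx = 6.45675e+07.
Endpoint term: (f(5) + f(27))/2 = (3125.00 + 1.43489e+07)/2 = 7.17602e+06.
Running total after boundary: 7.17435e+07.
Order-1 term: 1/12 · (2.65720e+06 − 3125.00) = 221173.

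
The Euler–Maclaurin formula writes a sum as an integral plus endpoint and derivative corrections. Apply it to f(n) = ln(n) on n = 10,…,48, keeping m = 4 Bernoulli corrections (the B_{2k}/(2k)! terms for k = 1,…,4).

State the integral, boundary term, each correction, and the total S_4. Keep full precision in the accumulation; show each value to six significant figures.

∫_10^48 ln(x) dx evaluates to 124.792.
Endpoint term: (f(10) + f(48))/2 = (2.30259 + 3.87120)/2 = 3.08689.
Integral + boundary = 127.879.
Correction k=1: B_{2}/2! · (f^{(1)}(48) − f^{(1)}(10)) = 1/12 · (0.0208333 − 0.100000) = -0.00659722.
Running total after k=1: 127.872.
Correction k=2: B_{4}/4! · (f^{(3)}(48) − f^{(3)}(10)) = −1/720 · (1.80845e-05 − 0.00200000) = 2.75266e-06.
Running total after k=2: 127.872.
Correction k=3: B_{6}/6! · (f^{(5)}(48) − f^{(5)}(10)) = 1/30240 · (9.41901e-08 − 0.000240000) = -7.93339e-09.
Running total after k=3: 127.872.
Correction k=4: B_{8}/8! · (f^{(7)}(48) − f^{(7)}(10)) = −1/1209600 · (1.22643e-09 − 7.20000e-05) = 5.95228e-11.

S_4 ≈ 127.872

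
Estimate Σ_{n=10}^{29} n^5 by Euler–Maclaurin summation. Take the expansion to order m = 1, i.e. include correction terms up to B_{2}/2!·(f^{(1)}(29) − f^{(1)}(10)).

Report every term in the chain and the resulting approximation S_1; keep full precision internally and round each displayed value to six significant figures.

The integral term ∫_10^29 x^5 dx = 9.89706e+07.
Boundary: ½(f(10) + f(29)) = ½(100000 + 2.05111e+07) = 1.03056e+07.
Running total after boundary: 1.09276e+08.
k=1: B_{2}/(2)! × [f^{(1)}(29) − f^{(1)}(10)] = 1/12 × (3.53640e+06 − 50000.0) = 290534.

S_1 ≈ 1.09567e+08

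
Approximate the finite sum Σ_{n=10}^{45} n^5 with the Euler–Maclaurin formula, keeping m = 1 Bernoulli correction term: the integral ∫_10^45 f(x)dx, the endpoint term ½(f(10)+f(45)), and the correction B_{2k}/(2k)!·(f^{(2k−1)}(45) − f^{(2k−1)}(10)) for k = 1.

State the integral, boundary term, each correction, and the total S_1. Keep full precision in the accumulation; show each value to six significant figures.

S_1 ≈ 1.47781e+09

∫_10^45 x^5 dx evaluates to 1.38379e+09.
½[f(10) + f(45)] = ½[100000 + 1.84528e+08] = 9.23141e+07.
Integral + boundary = 1.47611e+09.
Order-1 term: 1/12 · (2.05031e+07 − 50000.0) = 1.70443e+06.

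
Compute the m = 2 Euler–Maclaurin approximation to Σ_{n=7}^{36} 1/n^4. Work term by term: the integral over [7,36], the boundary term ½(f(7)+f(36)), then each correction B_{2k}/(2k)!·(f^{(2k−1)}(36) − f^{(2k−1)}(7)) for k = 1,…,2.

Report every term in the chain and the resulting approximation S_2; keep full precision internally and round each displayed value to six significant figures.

S_2 ≈ 0.00119284

Integral: ∫_7^36 1/x^4 dx = 0.000964673.
Endpoint term: (f(7) + f(36))/2 = (0.000416493 + 5.95374e-07)/2 = 0.000208544.
Running total after boundary: 0.00117322.
Correction k=1: B_{2}/2! · (f^{(1)}(36) − f^{(1)}(7)) = 1/12 · (-6.61527e-08 − (-0.000237996)) = 1.98275e-05.
After k=1: 0.00119304.
Correction k=2: B_{4}/4! · (f^{(3)}(36) − f^{(3)}(7)) = −1/720 · (-1.53131e-09 − (-0.000145712)) = -2.02375e-07.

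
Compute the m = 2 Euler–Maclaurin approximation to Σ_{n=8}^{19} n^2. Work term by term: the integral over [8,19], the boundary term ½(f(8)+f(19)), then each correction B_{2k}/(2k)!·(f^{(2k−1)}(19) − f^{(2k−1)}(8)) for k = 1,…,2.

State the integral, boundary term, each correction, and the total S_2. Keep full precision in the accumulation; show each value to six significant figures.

S_2 ≈ 2330.00

∫_8^19 x^2 dx evaluates to 2115.67.
½[f(8) + f(19)] = ½[64.0000 + 361.000] = 212.500.
Integral + boundary = 2328.17.
k=1: B_{2}/(2)! × [f^{(1)}(19) − f^{(1)}(8)] = 1/12 × (38.0000 − 16.0000) = 1.83333.
Partial sum through k=1: 2330.00.
k=2: B_{4}/(4)! × [f^{(3)}(19) − f^{(3)}(8)] = −1/720 × (0.00000 − 0.00000) = 0.00000.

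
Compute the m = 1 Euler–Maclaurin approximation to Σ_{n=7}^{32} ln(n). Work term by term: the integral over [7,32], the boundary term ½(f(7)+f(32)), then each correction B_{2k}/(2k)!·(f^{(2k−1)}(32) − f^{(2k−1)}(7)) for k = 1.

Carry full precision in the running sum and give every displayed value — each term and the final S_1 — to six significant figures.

S_1 ≈ 74.9787

∫_7^32 ln(x) dx evaluates to 72.2822.
Boundary: ½(f(7) + f(32)) = ½(1.94591 + 3.46574) = 2.70582.
So far: 74.9880.
k=1: B_{2}/(2)! × [f^{(1)}(32) − f^{(1)}(7)] = 1/12 × (0.0312500 − 0.142857) = -0.00930060.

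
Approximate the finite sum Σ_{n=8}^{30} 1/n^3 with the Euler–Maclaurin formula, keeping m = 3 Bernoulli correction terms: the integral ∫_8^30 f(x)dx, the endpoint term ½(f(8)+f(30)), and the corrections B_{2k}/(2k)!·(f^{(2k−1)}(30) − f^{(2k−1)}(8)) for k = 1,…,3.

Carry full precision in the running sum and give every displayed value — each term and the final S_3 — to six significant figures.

∫_8^30 1/x^3 dx evaluates to 0.00725694.
Endpoint term: (f(8) + f(30))/2 = (0.00195312 + 3.70370e-05)/2 = 0.000995081.
So far: 0.00825203.
Correction k=1: B_{2}/2! · (f^{(1)}(30) − f^{(1)}(8)) = 1/12 · (-3.70370e-06 − (-0.000732422)) = 6.07265e-05.
After k=1: 0.00831275.
Correction k=2: B_{4}/4! · (f^{(3)}(30) − f^{(3)}(8)) = −1/720 · (-8.23045e-08 − (-0.000228882)) = -3.17777e-07.
After k=2: 0.00831243.
Correction k=3: B_{6}/6! · (f^{(5)}(30) − f^{(5)}(8)) = 1/30240 · (-3.84088e-09 − (-0.000150204)) = 4.96693e-09.

S_3 ≈ 0.00831244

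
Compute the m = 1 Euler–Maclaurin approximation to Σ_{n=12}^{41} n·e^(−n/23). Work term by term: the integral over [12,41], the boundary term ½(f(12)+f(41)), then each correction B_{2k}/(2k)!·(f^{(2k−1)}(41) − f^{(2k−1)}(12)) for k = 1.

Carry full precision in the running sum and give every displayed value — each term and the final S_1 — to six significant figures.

The integral term ∫_12^41 x·e^(−x/23) dx = 230.169.
½[f(12) + f(41)] = ½[7.12185 + 6.89615] = 7.00900.
Running total after boundary: 237.178.
Correction k=1: B_{2}/2! · (f^{(1)}(41) − f^{(1)}(12)) = 1/12 · (-0.131634 − 0.283842) = -0.0346230.

S_1 ≈ 237.143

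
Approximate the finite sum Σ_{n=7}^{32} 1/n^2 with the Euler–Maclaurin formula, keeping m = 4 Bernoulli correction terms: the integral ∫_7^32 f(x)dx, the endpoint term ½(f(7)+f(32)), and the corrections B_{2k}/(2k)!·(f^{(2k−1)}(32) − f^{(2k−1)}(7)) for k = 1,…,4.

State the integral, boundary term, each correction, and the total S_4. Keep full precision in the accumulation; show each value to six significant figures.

S_4 ≈ 0.122778

Integral: ∫_7^32 1/x^2 dx = 0.111607.
Endpoint term: (f(7) + f(32))/2 = (0.0204082 + 0.000976562)/2 = 0.0106924.
So far: 0.122300.
Order-1 term: 1/12 · (-6.10352e-05 − (-0.00583090)) = 0.000480822.
Running total after k=1: 0.122780.
Order-2 term: −1/720 · (-7.15256e-07 − (-0.00142798)) = -1.98231e-06.
Running total after k=2: 0.122778.
Order-3 term: 1/30240 · (-2.09548e-08 − (-0.000874271)) = 2.89104e-08.
Running total after k=3: 0.122778.
Order-4 term: −1/1209600 · (-1.14596e-09 − (-0.000999167)) = -8.26030e-10.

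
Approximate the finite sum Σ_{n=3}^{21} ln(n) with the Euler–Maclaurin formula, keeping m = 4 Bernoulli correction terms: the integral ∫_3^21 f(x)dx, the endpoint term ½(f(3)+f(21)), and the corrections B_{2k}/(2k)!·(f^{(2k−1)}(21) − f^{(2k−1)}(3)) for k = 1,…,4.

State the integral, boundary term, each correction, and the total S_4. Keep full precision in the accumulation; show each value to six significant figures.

Integral: ∫_3^21 ln(x) dx = 42.6391.
½[f(3) + f(21)] = ½[1.09861 + 3.04452] = 2.07157.
Running total after boundary: 44.7107.
Correction k=1: B_{2}/2! · (f^{(1)}(21) − f^{(1)}(3)) = 1/12 · (0.0476190 − 0.333333) = -0.0238095.
After k=1: 44.6869.
Correction k=2: B_{4}/4! · (f^{(3)}(21) − f^{(3)}(3)) = −1/720 · (0.000215959 − 0.0740741) = 0.000102581.
After k=2: 44.6870.
Correction k=3: B_{6}/6! · (f^{(5)}(21) − f^{(5)}(3)) = 1/30240 · (5.87645e-06 − 0.0987654) = -3.26586e-06.
After k=3: 44.6870.
Correction k=4: B_{8}/8! · (f^{(7)}(21) − f^{(7)}(3)) = −1/1209600 · (3.99758e-07 − 0.329218) = 2.72171e-07.

S_4 ≈ 44.6870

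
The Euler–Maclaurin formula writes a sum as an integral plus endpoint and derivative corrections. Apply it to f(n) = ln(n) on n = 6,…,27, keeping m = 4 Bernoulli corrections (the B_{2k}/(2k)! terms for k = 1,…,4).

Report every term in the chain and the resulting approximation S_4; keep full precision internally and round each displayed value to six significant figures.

S_4 ≈ 59.7700

Integral: ∫_6^27 ln(x) dx = 57.2370.
½[f(6) + f(27)] = ½[1.79176 + 3.29584] = 2.54380.
Running total after boundary: 59.7808.
Order-1 term: 1/12 · (0.0370370 − 0.166667) = -0.0108025.
After k=1: 59.7700.
Order-2 term: −1/720 · (0.000101611 − 0.00925926) = 1.27190e-05.
After k=2: 59.7700.
Order-3 term: 1/30240 · (1.67260e-06 − 0.00308642) = -1.02009e-07.
After k=3: 59.7700.
Order-4 term: −1/1209600 · (6.88313e-08 − 0.00257202) = 2.12628e-09.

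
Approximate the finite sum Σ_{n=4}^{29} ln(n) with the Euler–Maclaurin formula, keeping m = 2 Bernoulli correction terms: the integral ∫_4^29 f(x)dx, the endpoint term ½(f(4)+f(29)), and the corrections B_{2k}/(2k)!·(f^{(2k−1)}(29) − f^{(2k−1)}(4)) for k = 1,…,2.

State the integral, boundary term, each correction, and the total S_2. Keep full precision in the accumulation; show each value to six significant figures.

S_2 ≈ 69.4653

Integral: ∫_4^29 ln(x) dx = 67.1064.
Endpoint term: (f(4) + f(29))/2 = (1.38629 + 3.36730)/2 = 2.37680.
Integral + boundary = 69.4832.
Order-1 term: 1/12 · (0.0344828 − 0.250000) = -0.0179598.
Running total after k=1: 69.4652.
Order-2 term: −1/720 · (8.20042e-05 − 0.0312500) = 4.32889e-05.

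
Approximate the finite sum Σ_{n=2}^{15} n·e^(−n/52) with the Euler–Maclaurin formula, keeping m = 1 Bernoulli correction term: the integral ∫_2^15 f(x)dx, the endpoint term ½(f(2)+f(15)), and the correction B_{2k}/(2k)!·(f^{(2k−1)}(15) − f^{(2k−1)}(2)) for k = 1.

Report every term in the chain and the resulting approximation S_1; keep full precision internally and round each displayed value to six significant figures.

S_1 ≈ 97.6367

Integral: ∫_2^15 x·e^(−x/52) dx = 91.0865.
½[f(2) + f(15)] = ½[1.92454 + 11.2412] = 6.58289.
Running total after boundary: 97.6694.
k=1: B_{2}/(2)! × [f^{(1)}(15) − f^{(1)}(2)] = 1/12 × (0.533238 − 0.925258) = -0.0326684.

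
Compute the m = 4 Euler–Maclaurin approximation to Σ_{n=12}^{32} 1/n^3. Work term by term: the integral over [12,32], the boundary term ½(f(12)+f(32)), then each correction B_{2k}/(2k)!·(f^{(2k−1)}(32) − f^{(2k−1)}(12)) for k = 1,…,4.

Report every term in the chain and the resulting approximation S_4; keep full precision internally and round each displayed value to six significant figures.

S_4 ≈ 0.00330034

The integral term ∫_12^32 1/x^3 dx = 0.00298394.
Boundary: ½(f(12) + f(32)) = ½(0.000578704 + 3.05176e-05) = 0.000304611.
So far: 0.00328855.
k=1: B_{2}/(2)! × [f^{(1)}(32) − f^{(1)}(12)] = 1/12 × (-2.86102e-06 − (-0.000144676)) = 1.18179e-05.
Running total after k=1: 0.00330037.
k=2: B_{4}/(4)! × [f^{(3)}(32) − f^{(3)}(12)] = −1/720 × (-5.58794e-08 − (-2.00939e-05)) = -2.78306e-08.
Running total after k=2: 0.00330034.
k=3: B_{6}/(6)! × [f^{(5)}(32) − f^{(5)}(12)] = 1/30240 × (-2.29193e-09 − (-5.86071e-06)) = 1.93731e-10.
Running total after k=3: 0.00330034.
k=4: B_{8}/(8)! × [f^{(7)}(32) − f^{(7)}(12)] = −1/1209600 × (-1.61151e-10 − (-2.93036e-06)) = -2.42245e-12.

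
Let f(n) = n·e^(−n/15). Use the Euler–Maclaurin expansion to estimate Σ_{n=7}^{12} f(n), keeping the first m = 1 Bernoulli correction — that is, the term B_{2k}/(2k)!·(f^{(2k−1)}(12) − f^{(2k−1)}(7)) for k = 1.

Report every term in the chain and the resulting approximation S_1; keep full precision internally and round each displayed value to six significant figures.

The integral term ∫_7^12 x·e^(−x/15) dx = 24.9612.
½[f(7) + f(12)] = ½[4.38962 + 5.39195] = 4.89079.
Integral + boundary = 29.8520.
Order-1 term: 1/12 · (0.0898658 − 0.334448) = -0.0203818.

S_1 ≈ 29.8316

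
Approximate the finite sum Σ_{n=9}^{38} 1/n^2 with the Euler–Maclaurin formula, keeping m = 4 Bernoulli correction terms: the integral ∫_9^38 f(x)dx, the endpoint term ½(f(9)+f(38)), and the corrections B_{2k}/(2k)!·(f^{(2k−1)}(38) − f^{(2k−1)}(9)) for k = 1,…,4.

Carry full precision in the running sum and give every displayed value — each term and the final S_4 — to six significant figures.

Integral: ∫_9^38 1/x^2 dx = 0.0847953.
Boundary: ½(f(9) + f(38)) = ½(0.0123457 + 0.000692521) = 0.00651910.
Integral + boundary = 0.0913144.
k=1: B_{2}/(2)! × [f^{(1)}(38) − f^{(1)}(9)] = 1/12 × (-3.64485e-05 − (-0.00274348)) = 0.000225586.
Partial sum through k=1: 0.0915400.
k=2: B_{4}/(4)! × [f^{(3)}(38) − f^{(3)}(9)] = −1/720 × (-3.02896e-07 − (-0.000406442)) = -5.64082e-07.
Partial sum through k=2: 0.0915394.
k=3: B_{6}/(6)! × [f^{(5)}(38) − f^{(5)}(9)] = 1/30240 × (-6.29285e-09 − (-0.000150534)) = 4.97777e-09.
Partial sum through k=3: 0.0915394.
k=4: B_{8}/(8)! × [f^{(7)}(38) − f^{(7)}(9)] = −1/1209600 × (-2.44044e-10 − (-0.000104073)) = -8.60390e-11.

S_4 ≈ 0.0915394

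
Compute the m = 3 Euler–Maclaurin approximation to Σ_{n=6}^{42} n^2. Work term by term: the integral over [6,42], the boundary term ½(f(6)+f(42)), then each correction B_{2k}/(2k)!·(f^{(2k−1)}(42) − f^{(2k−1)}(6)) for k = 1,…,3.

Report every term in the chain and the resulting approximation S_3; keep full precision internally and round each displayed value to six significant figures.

The integral term ∫_6^42 x^2 dx = 24624.0.
Endpoint term: (f(6) + f(42))/2 = (36.0000 + 1764.00)/2 = 900.000.
Integral + boundary = 25524.0.
Correction k=1: B_{2}/2! · (f^{(1)}(42) − f^{(1)}(6)) = 1/12 · (84.0000 − 12.0000) = 6.00000.
After k=1: 25530.0.
Correction k=2: B_{4}/4! · (f^{(3)}(42) − f^{(3)}(6)) = −1/720 · (0.00000 − 0.00000) = 0.00000.
After k=2: 25530.0.
Correction k=3: B_{6}/6! · (f^{(5)}(42) − f^{(5)}(6)) = 1/30240 · (0.00000 − 0.00000) = 0.00000.

S_3 ≈ 25530.0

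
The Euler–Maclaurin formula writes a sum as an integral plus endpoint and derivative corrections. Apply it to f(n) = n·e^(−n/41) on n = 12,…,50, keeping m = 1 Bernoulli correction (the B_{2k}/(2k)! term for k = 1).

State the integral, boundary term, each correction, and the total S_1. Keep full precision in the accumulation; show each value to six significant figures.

∫_12^50 x·e^(−x/41) dx evaluates to 519.579.
Endpoint term: (f(12) + f(50))/2 = (8.95510 + 14.7687)/2 = 11.8619.
Integral + boundary = 531.441.
Order-1 term: 1/12 · (-0.0648382 − 0.527842) = -0.0493900.

S_1 ≈ 531.392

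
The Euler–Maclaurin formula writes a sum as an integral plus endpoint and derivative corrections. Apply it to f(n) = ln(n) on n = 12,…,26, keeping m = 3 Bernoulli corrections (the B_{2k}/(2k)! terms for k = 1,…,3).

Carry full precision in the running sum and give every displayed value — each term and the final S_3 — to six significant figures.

S_3 ≈ 43.7594

Integral: ∫_12^26 ln(x) dx = 40.8916.
½[f(12) + f(26)] = ½[2.48491 + 3.25810] = 2.87150.
So far: 43.7631.
k=1: B_{2}/(2)! × [f^{(1)}(26) − f^{(1)}(12)] = 1/12 × (0.0384615 − 0.0833333) = -0.00373932.
Running total after k=1: 43.7594.
k=2: B_{4}/(4)! × [f^{(3)}(26) − f^{(3)}(12)] = −1/720 × (0.000113792 − 0.00115741) = 1.44947e-06.
Running total after k=2: 43.7594.
k=3: B_{6}/(6)! × [f^{(5)}(26) − f^{(5)}(12)] = 1/30240 × (2.01997e-06 − 9.64506e-05) = -3.12271e-09.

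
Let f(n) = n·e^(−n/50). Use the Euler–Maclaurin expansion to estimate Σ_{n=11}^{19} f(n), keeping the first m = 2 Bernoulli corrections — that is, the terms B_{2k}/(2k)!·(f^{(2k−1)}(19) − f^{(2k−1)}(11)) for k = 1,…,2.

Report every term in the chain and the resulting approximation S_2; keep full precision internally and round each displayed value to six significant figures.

∫_11^19 x·e^(−x/50) dx evaluates to 88.3605.
Endpoint term: (f(11) + f(19))/2 = (8.82771 + 12.9934)/2 = 10.9105.
So far: 99.2710.
k=1: B_{2}/(2)! × [f^{(1)}(19) − f^{(1)}(11)] = 1/12 × (0.423994 − 0.625965) = -0.0168309.
Partial sum through k=1: 99.2542.
k=2: B_{4}/(4)! × [f^{(3)}(19) − f^{(3)}(11)] = −1/720 × (0.000716687 − 0.000892401) = 2.44047e-07.

S_2 ≈ 99.2542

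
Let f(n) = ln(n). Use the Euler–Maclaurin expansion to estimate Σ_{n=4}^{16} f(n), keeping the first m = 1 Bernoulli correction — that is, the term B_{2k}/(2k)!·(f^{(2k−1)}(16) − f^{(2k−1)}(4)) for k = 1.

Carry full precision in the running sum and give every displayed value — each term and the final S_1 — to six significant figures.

The integral term ∫_4^16 ln(x) dx = 26.8162.
Endpoint term: (f(4) + f(16))/2 = (1.38629 + 2.77259)/2 = 2.07944.
So far: 28.8957.
k=1: B_{2}/(2)! × [f^{(1)}(16) − f^{(1)}(4)] = 1/12 × (0.0625000 − 0.250000) = -0.0156250.

S_1 ≈ 28.8801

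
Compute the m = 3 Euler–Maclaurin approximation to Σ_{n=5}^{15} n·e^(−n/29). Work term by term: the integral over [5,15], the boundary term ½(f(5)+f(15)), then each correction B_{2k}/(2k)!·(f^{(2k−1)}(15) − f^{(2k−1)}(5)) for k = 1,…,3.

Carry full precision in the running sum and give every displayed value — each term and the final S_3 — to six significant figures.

Integral: ∫_5^15 x·e^(−x/29) dx = 69.1442.
½[f(5) + f(15)] = ½[4.20815 + 8.94244] = 6.57530.
So far: 75.7195.
k=1: B_{2}/(2)! × [f^{(1)}(15) − f^{(1)}(5)] = 1/12 × (0.287803 − 0.696522) = -0.0340599.
After k=1: 75.6854.
k=2: B_{4}/(4)! × [f^{(3)}(15) − f^{(3)}(5)] = −1/720 × (0.00175996 − 0.00282971) = 1.48576e-06.
After k=2: 75.6854.
k=3: B_{6}/(6)! × [f^{(5)}(15) − f^{(5)}(5)] = 1/30240 × (3.77849e-06 − 5.74460e-06) = -6.50168e-11.

S_3 ≈ 75.6854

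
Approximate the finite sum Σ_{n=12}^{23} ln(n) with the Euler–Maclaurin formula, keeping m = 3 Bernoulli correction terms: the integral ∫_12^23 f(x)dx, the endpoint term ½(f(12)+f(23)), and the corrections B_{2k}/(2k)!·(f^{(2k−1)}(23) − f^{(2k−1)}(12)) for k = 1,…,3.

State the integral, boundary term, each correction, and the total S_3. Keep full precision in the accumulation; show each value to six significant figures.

The integral term ∫_12^23 ln(x) dx = 31.2975.
Boundary: ½(f(12) + f(23)) = ½(2.48491 + 3.13549) = 2.81020.
Running total after boundary: 34.1077.
Order-1 term: 1/12 · (0.0434783 − 0.0833333) = -0.00332126.
Partial sum through k=1: 34.1044.
Order-2 term: −1/720 · (0.000164379 − 0.00115741) = 1.37921e-06.
Partial sum through k=2: 34.1044.
Order-3 term: 1/30240 · (3.72883e-06 − 9.64506e-05) = -3.06620e-09.

S_3 ≈ 34.1044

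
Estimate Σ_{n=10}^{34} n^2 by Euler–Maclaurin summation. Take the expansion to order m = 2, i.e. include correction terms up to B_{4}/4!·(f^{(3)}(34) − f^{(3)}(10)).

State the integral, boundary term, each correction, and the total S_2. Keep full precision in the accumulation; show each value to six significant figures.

∫_10^34 x^2 dx evaluates to 12768.0.
½[f(10) + f(34)] = ½[100.000 + 1156.00] = 628.000.
Integral + boundary = 13396.0.
k=1: B_{2}/(2)! × [f^{(1)}(34) − f^{(1)}(10)] = 1/12 × (68.0000 − 20.0000) = 4.00000.
After k=1: 13400.0.
k=2: B_{4}/(4)! × [f^{(3)}(34) − f^{(3)}(10)] = −1/720 × (0.00000 − 0.00000) = 0.00000.

S_2 ≈ 13400.0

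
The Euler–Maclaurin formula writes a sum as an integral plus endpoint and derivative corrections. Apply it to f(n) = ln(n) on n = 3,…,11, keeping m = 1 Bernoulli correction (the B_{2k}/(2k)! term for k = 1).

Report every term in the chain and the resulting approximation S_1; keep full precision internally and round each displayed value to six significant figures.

∫_3^11 ln(x) dx evaluates to 15.0810.
Boundary: ½(f(3) + f(11)) = ½(1.09861 + 2.39790) = 1.74825.
Integral + boundary = 16.8293.
k=1: B_{2}/(2)! × [f^{(1)}(11) − f^{(1)}(3)] = 1/12 × (0.0909091 − 0.333333) = -0.0202020.

S_1 ≈ 16.8091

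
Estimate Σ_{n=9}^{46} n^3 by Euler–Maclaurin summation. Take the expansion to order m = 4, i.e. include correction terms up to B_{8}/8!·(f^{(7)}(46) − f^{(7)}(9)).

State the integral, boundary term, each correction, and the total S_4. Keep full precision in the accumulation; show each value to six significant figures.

S_4 ≈ 1.16726e+06

∫_9^46 x^3 dx evaluates to 1.11772e+06.
Endpoint term: (f(9) + f(46))/2 = (729.000 + 97336.0)/2 = 49032.5.
So far: 1.16676e+06.
k=1: B_{2}/(2)! × [f^{(1)}(46) − f^{(1)}(9)] = 1/12 × (6348.00 − 243.000) = 508.750.
Partial sum through k=1: 1.16726e+06.
k=2: B_{4}/(4)! × [f^{(3)}(46) − f^{(3)}(9)] = −1/720 × (6.00000 − 6.00000) = 0.00000.
Partial sum through k=2: 1.16726e+06.
k=3: B_{6}/(6)! × [f^{(5)}(46) − f^{(5)}(9)] = 1/30240 × (0.00000 − 0.00000) = 0.00000.
Partial sum through k=3: 1.16726e+06.
k=4: B_{8}/(8)! × [f^{(7)}(46) − f^{(7)}(9)] = −1/1209600 × (0.00000 − 0.00000) = 0.00000.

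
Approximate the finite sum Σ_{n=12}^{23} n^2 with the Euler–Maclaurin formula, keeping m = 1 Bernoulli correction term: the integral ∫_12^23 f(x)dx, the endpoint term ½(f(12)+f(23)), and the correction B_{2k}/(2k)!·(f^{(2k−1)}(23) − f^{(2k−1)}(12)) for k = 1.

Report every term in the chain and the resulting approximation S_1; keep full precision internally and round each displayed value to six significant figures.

S_1 ≈ 3818.00

∫_12^23 x^2 dx evaluates to 3479.67.
Endpoint term: (f(12) + f(23))/2 = (144.000 + 529.000)/2 = 336.500.
Integral + boundary = 3816.17.
Correction k=1: B_{2}/2! · (f^{(1)}(23) − f^{(1)}(12)) = 1/12 · (46.0000 − 24.0000) = 1.83333.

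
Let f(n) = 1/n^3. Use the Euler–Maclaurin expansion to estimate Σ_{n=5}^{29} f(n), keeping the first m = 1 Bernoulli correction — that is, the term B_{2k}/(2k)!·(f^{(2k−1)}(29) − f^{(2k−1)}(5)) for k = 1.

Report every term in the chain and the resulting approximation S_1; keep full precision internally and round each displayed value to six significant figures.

S_1 ≈ 0.0238256

Integral: ∫_5^29 1/x^3 dx = 0.0194055.
Endpoint term: (f(5) + f(29))/2 = (0.00800000 + 4.10021e-05)/2 = 0.00402050.
Running total after boundary: 0.0234260.
Order-1 term: 1/12 · (-4.24160e-06 − (-0.00480000)) = 0.000399647.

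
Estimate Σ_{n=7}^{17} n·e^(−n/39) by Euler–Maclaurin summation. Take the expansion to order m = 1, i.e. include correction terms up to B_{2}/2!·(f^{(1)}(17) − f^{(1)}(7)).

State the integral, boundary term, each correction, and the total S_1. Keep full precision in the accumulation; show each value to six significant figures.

S_1 ≈ 95.2805

∫_7^17 x·e^(−x/39) dx evaluates to 86.8854.
Boundary: ½(f(7) + f(17)) = ½(5.84989 + 10.9936) = 8.42176.
Running total after boundary: 95.3072.
k=1: B_{2}/(2)! × [f^{(1)}(17) − f^{(1)}(7)] = 1/12 × (0.364796 − 0.685701) = -0.0267421.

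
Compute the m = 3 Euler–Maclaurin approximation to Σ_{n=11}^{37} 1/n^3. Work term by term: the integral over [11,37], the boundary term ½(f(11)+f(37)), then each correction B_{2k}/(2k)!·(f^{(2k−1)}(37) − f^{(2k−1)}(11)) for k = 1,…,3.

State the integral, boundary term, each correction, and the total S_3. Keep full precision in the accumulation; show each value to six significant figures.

Integral: ∫_11^37 1/x^3 dx = 0.00376700.
Endpoint term: (f(11) + f(37))/2 = (0.000751315 + 1.97422e-05)/2 = 0.000385528.
Integral + boundary = 0.00415253.
Order-1 term: 1/12 · (-1.60072e-06 − (-0.000204904)) = 1.69419e-05.
After k=1: 0.00416947.
Order-2 term: −1/720 · (-2.33852e-08 − (-3.38684e-05)) = -4.70070e-08.
After k=2: 0.00416942.
Order-3 term: 1/30240 · (-7.17442e-10 − (-1.17560e-05)) = 3.88732e-10.

S_3 ≈ 0.00416943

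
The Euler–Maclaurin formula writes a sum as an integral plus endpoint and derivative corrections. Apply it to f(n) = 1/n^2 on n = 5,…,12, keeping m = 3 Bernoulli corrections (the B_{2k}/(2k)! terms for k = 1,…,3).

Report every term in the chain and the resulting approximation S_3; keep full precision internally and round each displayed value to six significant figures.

The integral term ∫_5^12 1/x^2 dx = 0.116667.
½[f(5) + f(12)] = ½[0.0400000 + 0.00694444] = 0.0234722.
Running total after boundary: 0.140139.
Correction k=1: B_{2}/2! · (f^{(1)}(12) − f^{(1)}(5)) = 1/12 · (-0.00115741 − (-0.0160000)) = 0.00123688.
Partial sum through k=1: 0.141376.
Correction k=2: B_{4}/4! · (f^{(3)}(12) − f^{(3)}(5)) = −1/720 · (-9.64506e-05 − (-0.00768000)) = -1.05327e-05.
Partial sum through k=2: 0.141365.
Correction k=3: B_{6}/6! · (f^{(5)}(12) − f^{(5)}(5)) = 1/30240 · (-2.00939e-05 − (-0.00921600)) = 3.04097e-07.

S_3 ≈ 0.141366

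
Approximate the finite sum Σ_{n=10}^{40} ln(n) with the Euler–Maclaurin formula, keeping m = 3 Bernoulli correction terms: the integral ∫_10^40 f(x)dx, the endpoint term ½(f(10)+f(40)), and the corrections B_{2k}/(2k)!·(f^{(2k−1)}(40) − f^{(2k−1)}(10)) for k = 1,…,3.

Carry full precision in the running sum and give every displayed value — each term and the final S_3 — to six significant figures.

S_3 ≈ 97.5188

Integral: ∫_10^40 ln(x) dx = 94.5293.
½[f(10) + f(40)] = ½[2.30259 + 3.68888] = 2.99573.
So far: 97.5251.
Correction k=1: B_{2}/2! · (f^{(1)}(40) − f^{(1)}(10)) = 1/12 · (0.0250000 − 0.100000) = -0.00625000.
After k=1: 97.5188.
Correction k=2: B_{4}/4! · (f^{(3)}(40) − f^{(3)}(10)) = −1/720 · (3.12500e-05 − 0.00200000) = 2.73437e-06.
After k=2: 97.5188.
Correction k=3: B_{6}/6! · (f^{(5)}(40) − f^{(5)}(10)) = 1/30240 · (2.34375e-07 − 0.000240000) = -7.92876e-09.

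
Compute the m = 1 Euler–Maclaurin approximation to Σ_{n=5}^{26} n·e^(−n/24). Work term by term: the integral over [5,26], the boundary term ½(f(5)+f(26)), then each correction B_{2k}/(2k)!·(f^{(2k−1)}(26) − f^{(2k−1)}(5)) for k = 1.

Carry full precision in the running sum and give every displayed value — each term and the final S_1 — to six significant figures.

Integral: ∫_5^26 x·e^(−x/24) dx = 158.949.
Endpoint term: (f(5) + f(26))/2 = (4.05968 + 8.80010)/2 = 6.42989.
Integral + boundary = 165.379.
Correction k=1: B_{2}/2! · (f^{(1)}(26) − f^{(1)}(5)) = 1/12 · (-0.0282055 − 0.642783) = -0.0559157.

S_1 ≈ 165.323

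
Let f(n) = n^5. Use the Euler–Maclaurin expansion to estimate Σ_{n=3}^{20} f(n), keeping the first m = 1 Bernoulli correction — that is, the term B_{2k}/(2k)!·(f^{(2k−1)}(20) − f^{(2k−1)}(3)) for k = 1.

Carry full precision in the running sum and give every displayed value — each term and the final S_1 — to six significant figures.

The integral term ∫_3^20 x^5 dx = 1.06665e+07.
Endpoint term: (f(3) + f(20))/2 = (243.000 + 3.20000e+06)/2 = 1.60012e+06.
Integral + boundary = 1.22667e+07.
k=1: B_{2}/(2)! × [f^{(1)}(20) − f^{(1)}(3)] = 1/12 × (800000 − 405.000) = 66632.9.

S_1 ≈ 1.23333e+07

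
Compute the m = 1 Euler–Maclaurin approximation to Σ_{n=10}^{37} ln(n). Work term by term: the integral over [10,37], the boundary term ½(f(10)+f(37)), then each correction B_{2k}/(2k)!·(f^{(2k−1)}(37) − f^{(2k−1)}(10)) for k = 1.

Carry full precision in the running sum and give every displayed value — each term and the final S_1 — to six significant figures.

S_1 ≈ 86.5288

The integral term ∫_10^37 ln(x) dx = 83.5781.
Endpoint term: (f(10) + f(37))/2 = (2.30259 + 3.61092)/2 = 2.95675.
Running total after boundary: 86.5349.
k=1: B_{2}/(2)! × [f^{(1)}(37) − f^{(1)}(10)] = 1/12 × (0.0270270 − 0.100000) = -0.00608108.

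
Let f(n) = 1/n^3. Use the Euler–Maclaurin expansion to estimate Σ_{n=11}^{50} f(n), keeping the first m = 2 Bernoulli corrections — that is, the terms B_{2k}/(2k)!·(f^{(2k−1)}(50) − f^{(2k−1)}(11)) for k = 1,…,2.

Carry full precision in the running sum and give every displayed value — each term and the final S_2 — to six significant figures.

The integral term ∫_11^50 1/x^3 dx = 0.00393223.
Boundary: ½(f(11) + f(50)) = ½(0.000751315 + 8.00000e-06) = 0.000379657.
So far: 0.00431189.
Correction k=1: B_{2}/2! · (f^{(1)}(50) − f^{(1)}(11)) = 1/12 · (-4.80000e-07 − (-0.000204904)) = 1.70353e-05.
Running total after k=1: 0.00432892.
Correction k=2: B_{4}/4! · (f^{(3)}(50) − f^{(3)}(11)) = −1/720 · (-3.84000e-09 − (-3.38684e-05)) = -4.70342e-08.

S_2 ≈ 0.00432888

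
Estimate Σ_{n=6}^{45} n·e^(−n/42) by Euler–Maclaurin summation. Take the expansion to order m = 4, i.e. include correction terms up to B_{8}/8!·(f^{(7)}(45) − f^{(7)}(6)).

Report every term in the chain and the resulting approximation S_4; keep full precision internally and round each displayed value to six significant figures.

S_4 ≈ 506.305

∫_6^45 x·e^(−x/42) dx evaluates to 496.062.
Endpoint term: (f(6) + f(45))/2 = (5.20127 + 15.4133)/2 = 10.3073.
So far: 506.369.
Order-1 term: 1/12 · (-0.0244656 − 0.743038) = -0.0639587.
Partial sum through k=1: 506.305.
Order-2 term: −1/720 · (0.000374474 − 0.00140408) = 1.43001e-06.
Partial sum through k=2: 506.305.
Order-3 term: 1/30240 · (4.32436e-07 − 1.35314e-06) = -3.04464e-11.
Partial sum through k=3: 506.305.
Order-4 term: −1/1209600 · (3.69946e-10 − 1.08294e-09) = 5.89448e-16.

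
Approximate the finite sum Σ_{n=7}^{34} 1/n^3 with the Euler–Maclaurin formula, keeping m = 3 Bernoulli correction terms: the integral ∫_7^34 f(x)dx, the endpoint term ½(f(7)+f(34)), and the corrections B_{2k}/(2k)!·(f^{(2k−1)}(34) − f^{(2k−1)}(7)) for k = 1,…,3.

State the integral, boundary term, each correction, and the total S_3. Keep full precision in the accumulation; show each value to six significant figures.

The integral term ∫_7^34 1/x^3 dx = 0.00977156.
½[f(7) + f(34)] = ½[0.00291545 + 2.54427e-05] = 0.00147045.
So far: 0.0112420.
Correction k=1: B_{2}/2! · (f^{(1)}(34) − f^{(1)}(7)) = 1/12 · (-2.24494e-06 − (-0.00124948)) = 0.000103936.
Partial sum through k=1: 0.0113459.
Correction k=2: B_{4}/4! · (f^{(3)}(34) − f^{(3)}(7)) = −1/720 · (-3.88399e-08 − (-0.000509992)) = -7.08268e-07.
Partial sum through k=2: 0.0113452.
Correction k=3: B_{6}/6! · (f^{(5)}(34) − f^{(5)}(7)) = 1/30240 · (-1.41114e-09 − (-0.000437136)) = 1.44555e-08.

S_3 ≈ 0.0113452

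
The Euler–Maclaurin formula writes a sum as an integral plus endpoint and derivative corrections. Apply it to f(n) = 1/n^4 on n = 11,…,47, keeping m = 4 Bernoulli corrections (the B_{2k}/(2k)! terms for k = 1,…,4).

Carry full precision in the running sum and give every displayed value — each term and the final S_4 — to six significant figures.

S_4 ≈ 0.000283541

Integral: ∫_11^47 1/x^4 dx = 0.000247228.
Endpoint term: (f(11) + f(47))/2 = (6.83013e-05 + 2.04931e-07)/2 = 3.42531e-05.
Integral + boundary = 0.000281481.
Order-1 term: 1/12 · (-1.74410e-08 − (-2.48369e-05)) = 2.06828e-06.
Partial sum through k=1: 0.000283549.
Order-2 term: −1/720 · (-2.36862e-10 − (-6.15790e-06)) = -8.55231e-09.
Partial sum through k=2: 0.000283541.
Order-3 term: 1/30240 · (-6.00466e-12 − (-2.84994e-06)) = 9.42437e-11.
Partial sum through k=3: 0.000283541.
Order-4 term: −1/1209600 · (-2.44644e-13 − (-2.11979e-06)) = -1.75247e-12.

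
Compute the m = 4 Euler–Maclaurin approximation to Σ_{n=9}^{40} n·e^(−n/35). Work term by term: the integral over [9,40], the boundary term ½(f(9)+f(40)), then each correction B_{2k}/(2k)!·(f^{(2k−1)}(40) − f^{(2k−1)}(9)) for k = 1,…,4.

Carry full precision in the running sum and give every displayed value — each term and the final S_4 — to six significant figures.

The integral term ∫_9^40 x·e^(−x/35) dx = 353.687.
Boundary: ½(f(9) + f(40)) = ½(6.95932 + 12.7563) = 9.85779.
So far: 363.545.
k=1: B_{2}/(2)! × [f^{(1)}(40) − f^{(1)}(9)] = 1/12 × (-0.0455581 − 0.574420) = -0.0516648.
After k=1: 363.493.
k=2: B_{4}/(4)! × [f^{(3)}(40) − f^{(3)}(9)] = −1/720 × (0.000483473 − 0.00173138) = 1.73320e-06.
After k=2: 363.493.
k=3: B_{6}/(6)! × [f^{(5)}(40) − f^{(5)}(9)] = 1/30240 × (8.19704e-07 − 2.44395e-06) = -5.37118e-11.
After k=3: 363.493.
k=4: B_{8}/(8)! × [f^{(7)}(40) − f^{(7)}(9)] = −1/1209600 × (1.01611e-09 − 2.83635e-09) = 1.50483e-15.

S_4 ≈ 363.493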